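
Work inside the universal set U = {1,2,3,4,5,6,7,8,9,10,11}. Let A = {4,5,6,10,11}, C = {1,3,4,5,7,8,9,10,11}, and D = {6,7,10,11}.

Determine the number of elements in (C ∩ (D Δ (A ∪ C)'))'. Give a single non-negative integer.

A ∪ C = {1,3,4,5,6,7,8,9,10,11}
(A ∪ C)' = {2}
D Δ (A ∪ C)' = {2,6,7,10,11}
C ∩ (D Δ (A ∪ C)') = {7,10,11}
(C ∩ (D Δ (A ∪ C)'))' = {1,2,3,4,5,6,8,9}
|(C ∩ (D Δ (A ∪ C)'))'| = 8

8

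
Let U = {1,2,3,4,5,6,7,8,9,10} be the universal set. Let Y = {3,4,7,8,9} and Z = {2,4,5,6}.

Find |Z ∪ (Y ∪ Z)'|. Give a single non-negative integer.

6

Y ∪ Z = {2,3,4,5,6,7,8,9}
(Y ∪ Z)' = {1,10}
Z ∪ (Y ∪ Z)' = {1,2,4,5,6,10}
|Z ∪ (Y ∪ Z)'| = 6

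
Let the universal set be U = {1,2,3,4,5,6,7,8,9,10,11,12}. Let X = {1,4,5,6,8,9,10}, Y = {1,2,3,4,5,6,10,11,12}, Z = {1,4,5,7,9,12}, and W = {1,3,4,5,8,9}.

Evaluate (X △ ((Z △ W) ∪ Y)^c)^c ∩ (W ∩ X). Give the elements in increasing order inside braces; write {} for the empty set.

{9}

Z △ W = {3,7,8,12}
(Z △ W) ∪ Y = {1,2,3,4,5,6,7,8,10,11,12}
((Z △ W) ∪ Y)^c = {9}
X △ ((Z △ W) ∪ Y)^c = {1,4,5,6,8,10}
(X △ ((Z △ W) ∪ Y)^c)^c = {2,3,7,9,11,12}
W ∩ X = {1,4,5,8,9}
(X △ ((Z △ W) ∪ Y)^c)^c ∩ (W ∩ X) = {9}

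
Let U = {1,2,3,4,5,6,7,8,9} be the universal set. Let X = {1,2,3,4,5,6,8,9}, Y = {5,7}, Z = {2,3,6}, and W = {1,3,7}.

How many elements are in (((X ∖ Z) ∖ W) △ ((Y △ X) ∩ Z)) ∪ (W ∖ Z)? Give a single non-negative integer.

9

X ∖ Z = {1,4,5,8,9}
(X ∖ Z) ∖ W = {4,5,8,9}
Y △ X = {1,2,3,4,6,7,8,9}
(Y △ X) ∩ Z = {2,3,6}
((X ∖ Z) ∖ W) △ ((Y △ X) ∩ Z) = {2,3,4,5,6,8,9}
W ∖ Z = {1,7}
(((X ∖ Z) ∖ W) △ ((Y △ X) ∩ Z)) ∪ (W ∖ Z) = {1,2,3,4,5,6,7,8,9}
|(((X ∖ Z) ∖ W) △ ((Y △ X) ∩ Z)) ∪ (W ∖ Z)| = 9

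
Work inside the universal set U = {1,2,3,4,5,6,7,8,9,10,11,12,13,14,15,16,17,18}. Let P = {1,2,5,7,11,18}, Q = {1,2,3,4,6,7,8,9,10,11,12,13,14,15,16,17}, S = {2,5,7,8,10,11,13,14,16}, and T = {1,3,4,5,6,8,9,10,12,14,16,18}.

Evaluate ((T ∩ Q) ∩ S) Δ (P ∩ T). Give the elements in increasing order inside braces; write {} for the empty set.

{1,5,8,10,14,16,18}

T ∩ Q = {1,3,4,6,8,9,10,12,14,16}
(T ∩ Q) ∩ S = {8,10,14,16}
P ∩ T = {1,5,18}
((T ∩ Q) ∩ S) Δ (P ∩ T) = {1,5,8,10,14,16,18}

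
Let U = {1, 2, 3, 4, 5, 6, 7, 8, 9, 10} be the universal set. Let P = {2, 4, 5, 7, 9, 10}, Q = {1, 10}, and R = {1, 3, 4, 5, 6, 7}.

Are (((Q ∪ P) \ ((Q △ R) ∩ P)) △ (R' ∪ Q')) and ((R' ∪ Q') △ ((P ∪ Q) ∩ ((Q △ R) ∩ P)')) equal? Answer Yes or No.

Yes

Q ∪ P = {1, 2, 4, 5, 7, 9, 10}
Q △ R = {3, 4, 5, 6, 7, 10}
(Q △ R) ∩ P = {4, 5, 7, 10}
(Q ∪ P) \ ((Q △ R) ∩ P) = {1, 2, 9}
R' = {2, 8, 9, 10}
Q' = {2, 3, 4, 5, 6, 7, 8, 9}
R' ∪ Q' = {2, 3, 4, 5, 6, 7, 8, 9, 10}
((Q ∪ P) \ ((Q △ R) ∩ P)) △ (R' ∪ Q') = {1, 3, 4, 5, 6, 7, 8, 10}
P ∪ Q = {1, 2, 4, 5, 7, 9, 10}
((Q △ R) ∩ P)' = {1, 2, 3, 6, 8, 9}
(P ∪ Q) ∩ ((Q △ R) ∩ P)' = {1, 2, 9}
(R' ∪ Q') △ ((P ∪ Q) ∩ ((Q △ R) ∩ P)') = {1, 3, 4, 5, 6, 7, 8, 10}
Both equal {1, 3, 4, 5, 6, 7, 8, 10}, so ((Q ∪ P) \ ((Q △ R) ∩ P)) △ (R' ∪ Q') = (R' ∪ Q') △ ((P ∪ Q) ∩ ((Q △ R) ∩ P)').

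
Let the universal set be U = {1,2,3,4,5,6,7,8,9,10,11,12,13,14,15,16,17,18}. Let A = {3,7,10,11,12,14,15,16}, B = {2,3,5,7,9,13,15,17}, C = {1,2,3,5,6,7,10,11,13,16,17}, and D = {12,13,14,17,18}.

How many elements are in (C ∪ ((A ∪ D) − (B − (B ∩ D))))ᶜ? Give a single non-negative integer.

4

A ∪ D = {3,7,10,11,12,13,14,15,16,17,18}
B ∩ D = {13,17}
B − (B ∩ D) = {2,3,5,7,9,15}
(A ∪ D) − (B − (B ∩ D)) = {10,11,12,13,14,16,17,18}
C ∪ ((A ∪ D) − (B − (B ∩ D))) = {1,2,3,5,6,7,10,11,12,13,14,16,17,18}
(C ∪ ((A ∪ D) − (B − (B ∩ D))))ᶜ = {4,8,9,15}
|(C ∪ ((A ∪ D) − (B − (B ∩ D))))ᶜ| = 4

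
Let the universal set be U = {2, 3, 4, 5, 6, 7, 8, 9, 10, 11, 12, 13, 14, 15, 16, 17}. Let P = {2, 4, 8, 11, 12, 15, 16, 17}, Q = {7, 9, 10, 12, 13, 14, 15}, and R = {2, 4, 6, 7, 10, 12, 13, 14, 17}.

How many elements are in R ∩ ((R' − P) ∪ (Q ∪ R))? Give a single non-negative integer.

R' = {3, 5, 8, 9, 11, 15, 16}
R' − P = {3, 5, 9}
Q ∪ R = {2, 4, 6, 7, 9, 10, 12, 13, 14, 15, 17}
(R' − P) ∪ (Q ∪ R) = {2, 3, 4, 5, 6, 7, 9, 10, 12, 13, 14, 15, 17}
R ∩ ((R' − P) ∪ (Q ∪ R)) = {2, 4, 6, 7, 10, 12, 13, 14, 17}
|R ∩ ((R' − P) ∪ (Q ∪ R))| = 9

9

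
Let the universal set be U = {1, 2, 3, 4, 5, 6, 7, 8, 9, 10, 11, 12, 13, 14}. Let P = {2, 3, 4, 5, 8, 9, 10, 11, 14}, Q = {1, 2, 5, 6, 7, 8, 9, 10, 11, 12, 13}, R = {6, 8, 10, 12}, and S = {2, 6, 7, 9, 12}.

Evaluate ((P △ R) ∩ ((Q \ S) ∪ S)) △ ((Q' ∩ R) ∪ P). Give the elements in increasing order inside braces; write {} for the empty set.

{3, 4, 6, 8, 10, 12, 14}

P △ R = {2, 3, 4, 5, 6, 9, 11, 12, 14}
Q \ S = {1, 5, 8, 10, 11, 13}
(Q \ S) ∪ S = {1, 2, 5, 6, 7, 8, 9, 10, 11, 12, 13}
(P △ R) ∩ ((Q \ S) ∪ S) = {2, 5, 6, 9, 11, 12}
Q' = {3, 4, 14}
Q' ∩ R = {}
(Q' ∩ R) ∪ P = {2, 3, 4, 5, 8, 9, 10, 11, 14}
((P △ R) ∩ ((Q \ S) ∪ S)) △ ((Q' ∩ R) ∪ P) = {3, 4, 6, 8, 10, 12, 14}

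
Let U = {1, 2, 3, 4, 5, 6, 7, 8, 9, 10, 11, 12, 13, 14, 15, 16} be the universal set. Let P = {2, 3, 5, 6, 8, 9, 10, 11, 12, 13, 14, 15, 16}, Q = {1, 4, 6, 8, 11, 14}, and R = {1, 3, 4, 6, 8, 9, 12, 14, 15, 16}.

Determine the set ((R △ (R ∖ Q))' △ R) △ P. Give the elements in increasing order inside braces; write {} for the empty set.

{1, 3, 4, 7, 9, 12, 15, 16}

R ∖ Q = {3, 9, 12, 15, 16}
R △ (R ∖ Q) = {1, 4, 6, 8, 14}
(R △ (R ∖ Q))' = {2, 3, 5, 7, 9, 10, 11, 12, 13, 15, 16}
(R △ (R ∖ Q))' △ R = {1, 2, 4, 5, 6, 7, 8, 10, 11, 13, 14}
((R △ (R ∖ Q))' △ R) △ P = {1, 3, 4, 7, 9, 12, 15, 16}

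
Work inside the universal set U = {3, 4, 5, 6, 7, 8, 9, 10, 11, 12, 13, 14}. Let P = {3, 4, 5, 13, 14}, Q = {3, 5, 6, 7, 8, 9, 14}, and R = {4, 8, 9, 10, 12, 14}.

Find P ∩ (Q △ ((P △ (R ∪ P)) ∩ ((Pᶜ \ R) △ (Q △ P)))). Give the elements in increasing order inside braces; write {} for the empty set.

R ∪ P = {3, 4, 5, 8, 9, 10, 12, 13, 14}
P △ (R ∪ P) = {8, 9, 10, 12}
Pᶜ = {6, 7, 8, 9, 10, 11, 12}
Pᶜ \ R = {6, 7, 11}
Q △ P = {4, 6, 7, 8, 9, 13}
(Pᶜ \ R) △ (Q △ P) = {4, 8, 9, 11, 13}
(P △ (R ∪ P)) ∩ ((Pᶜ \ R) △ (Q △ P)) = {8, 9}
Q △ ((P △ (R ∪ P)) ∩ ((Pᶜ \ R) △ (Q △ P))) = {3, 5, 6, 7, 14}
P ∩ (Q △ ((P △ (R ∪ P)) ∩ ((Pᶜ \ R) △ (Q △ P)))) = {3, 5, 14}

{3, 5, 14}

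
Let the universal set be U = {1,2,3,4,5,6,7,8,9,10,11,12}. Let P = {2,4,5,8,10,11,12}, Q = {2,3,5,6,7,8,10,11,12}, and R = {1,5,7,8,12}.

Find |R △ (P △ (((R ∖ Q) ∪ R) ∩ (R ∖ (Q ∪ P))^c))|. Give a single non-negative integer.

R ∖ Q = {1}
(R ∖ Q) ∪ R = {1,5,7,8,12}
Q ∪ P = {2,3,4,5,6,7,8,10,11,12}
R ∖ (Q ∪ P) = {1}
(R ∖ (Q ∪ P))^c = {2,3,4,5,6,7,8,9,10,11,12}
((R ∖ Q) ∪ R) ∩ (R ∖ (Q ∪ P))^c = {5,7,8,12}
P △ (((R ∖ Q) ∪ R) ∩ (R ∖ (Q ∪ P))^c) = {2,4,7,10,11}
R △ (P △ (((R ∖ Q) ∪ R) ∩ (R ∖ (Q ∪ P))^c)) = {1,2,4,5,8,10,11,12}
|R △ (P △ (((R ∖ Q) ∪ R) ∩ (R ∖ (Q ∪ P))^c))| = 8

8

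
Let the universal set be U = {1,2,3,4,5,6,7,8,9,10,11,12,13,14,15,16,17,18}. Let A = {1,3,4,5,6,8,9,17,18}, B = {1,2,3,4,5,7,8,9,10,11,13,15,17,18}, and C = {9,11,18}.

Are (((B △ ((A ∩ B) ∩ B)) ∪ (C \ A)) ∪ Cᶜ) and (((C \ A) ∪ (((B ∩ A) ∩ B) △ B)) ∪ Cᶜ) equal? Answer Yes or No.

A ∩ B = {1,3,4,5,8,9,17,18}
(A ∩ B) ∩ B = {1,3,4,5,8,9,17,18}
B △ ((A ∩ B) ∩ B) = {2,7,10,11,13,15}
C \ A = {11}
(B △ ((A ∩ B) ∩ B)) ∪ (C \ A) = {2,7,10,11,13,15}
Cᶜ = {1,2,3,4,5,6,7,8,10,12,13,14,15,16,17}
((B △ ((A ∩ B) ∩ B)) ∪ (C \ A)) ∪ Cᶜ = {1,2,3,4,5,6,7,8,10,11,12,13,14,15,16,17}
B ∩ A = {1,3,4,5,8,9,17,18}
(B ∩ A) ∩ B = {1,3,4,5,8,9,17,18}
((B ∩ A) ∩ B) △ B = {2,7,10,11,13,15}
(C \ A) ∪ (((B ∩ A) ∩ B) △ B) = {2,7,10,11,13,15}
((C \ A) ∪ (((B ∩ A) ∩ B) △ B)) ∪ Cᶜ = {1,2,3,4,5,6,7,8,10,11,12,13,14,15,16,17}
Both equal {1,2,3,4,5,6,7,8,10,11,12,13,14,15,16,17}, so ((B △ ((A ∩ B) ∩ B)) ∪ (C \ A)) ∪ Cᶜ = ((C \ A) ∪ (((B ∩ A) ∩ B) △ B)) ∪ Cᶜ.

Yes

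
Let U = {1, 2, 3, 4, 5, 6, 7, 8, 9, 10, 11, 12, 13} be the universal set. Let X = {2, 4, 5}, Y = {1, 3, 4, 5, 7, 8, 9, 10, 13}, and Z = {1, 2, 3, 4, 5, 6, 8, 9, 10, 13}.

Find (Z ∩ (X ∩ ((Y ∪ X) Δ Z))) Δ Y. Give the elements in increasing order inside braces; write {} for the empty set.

{1, 3, 4, 5, 7, 8, 9, 10, 13}

Y ∪ X = {1, 2, 3, 4, 5, 7, 8, 9, 10, 13}
(Y ∪ X) Δ Z = {6, 7}
X ∩ ((Y ∪ X) Δ Z) = {}
Z ∩ (X ∩ ((Y ∪ X) Δ Z)) = {}
(Z ∩ (X ∩ ((Y ∪ X) Δ Z))) Δ Y = {1, 3, 4, 5, 7, 8, 9, 10, 13}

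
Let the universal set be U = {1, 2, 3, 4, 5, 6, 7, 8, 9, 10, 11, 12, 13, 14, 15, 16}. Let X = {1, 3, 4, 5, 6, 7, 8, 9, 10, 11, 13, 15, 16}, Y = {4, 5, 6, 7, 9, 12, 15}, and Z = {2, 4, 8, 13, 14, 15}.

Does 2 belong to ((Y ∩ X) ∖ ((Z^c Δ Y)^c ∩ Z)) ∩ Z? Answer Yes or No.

No

2 ∉ Y and 2 ∉ X, so 2 ∉ Y ∩ X
2 ∈ Z, so 2 ∉ Z^c
2 ∉ Z^c and 2 ∉ Y, so 2 ∉ Z^c Δ Y
2 ∈ (Z^c Δ Y)^c since 2 ∉ (Z^c Δ Y)
2 ∈ (Z^c Δ Y)^c and 2 ∈ Z, so 2 ∈ (Z^c Δ Y)^c ∩ Z
2 ∉ (Y ∩ X) and 2 ∈ ((Z^c Δ Y)^c ∩ Z), so 2 ∉ (Y ∩ X) ∖ ((Z^c Δ Y)^c ∩ Z)
2 ∉ ((Y ∩ X) ∖ ((Z^c Δ Y)^c ∩ Z)) and 2 ∈ Z, so 2 ∉ ((Y ∩ X) ∖ ((Z^c Δ Y)^c ∩ Z)) ∩ Z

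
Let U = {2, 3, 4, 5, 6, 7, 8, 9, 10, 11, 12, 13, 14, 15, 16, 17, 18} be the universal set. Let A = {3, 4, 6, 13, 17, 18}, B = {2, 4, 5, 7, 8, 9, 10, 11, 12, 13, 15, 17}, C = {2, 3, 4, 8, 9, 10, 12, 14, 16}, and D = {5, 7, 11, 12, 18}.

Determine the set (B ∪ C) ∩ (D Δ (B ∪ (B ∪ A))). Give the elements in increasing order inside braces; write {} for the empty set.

{2, 3, 4, 8, 9, 10, 13, 15, 17}

B ∪ C = {2, 3, 4, 5, 7, 8, 9, 10, 11, 12, 13, 14, 15, 16, 17}
B ∪ A = {2, 3, 4, 5, 6, 7, 8, 9, 10, 11, 12, 13, 15, 17, 18}
B ∪ (B ∪ A) = {2, 3, 4, 5, 6, 7, 8, 9, 10, 11, 12, 13, 15, 17, 18}
D Δ (B ∪ (B ∪ A)) = {2, 3, 4, 6, 8, 9, 10, 13, 15, 17}
(B ∪ C) ∩ (D Δ (B ∪ (B ∪ A))) = {2, 3, 4, 8, 9, 10, 13, 15, 17}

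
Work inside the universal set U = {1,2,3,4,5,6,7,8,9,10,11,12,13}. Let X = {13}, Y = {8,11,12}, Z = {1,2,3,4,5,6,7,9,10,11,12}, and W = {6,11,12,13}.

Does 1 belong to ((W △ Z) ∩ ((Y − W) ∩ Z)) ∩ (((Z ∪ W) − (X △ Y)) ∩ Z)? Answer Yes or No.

1 ∉ W and 1 ∈ Z, so 1 ∈ W △ Z
1 ∉ Y and 1 ∉ W, so 1 ∉ Y − W
1 ∉ (Y − W) and 1 ∈ Z, so 1 ∉ (Y − W) ∩ Z
1 ∈ (W △ Z) and 1 ∉ ((Y − W) ∩ Z), so 1 ∉ (W △ Z) ∩ ((Y − W) ∩ Z)
1 ∈ Z and 1 ∉ W, so 1 ∈ Z ∪ W
1 ∉ X and 1 ∉ Y, so 1 ∉ X △ Y
1 ∈ (Z ∪ W) and 1 ∉ (X △ Y), so 1 ∈ (Z ∪ W) − (X △ Y)
1 ∈ ((Z ∪ W) − (X △ Y)) and 1 ∈ Z, so 1 ∈ ((Z ∪ W) − (X △ Y)) ∩ Z
1 ∉ ((W △ Z) ∩ ((Y − W) ∩ Z)) and 1 ∈ (((Z ∪ W) − (X △ Y)) ∩ Z), so 1 ∉ ((W △ Z) ∩ ((Y − W) ∩ Z)) ∩ (((Z ∪ W) − (X △ Y)) ∩ Z)

No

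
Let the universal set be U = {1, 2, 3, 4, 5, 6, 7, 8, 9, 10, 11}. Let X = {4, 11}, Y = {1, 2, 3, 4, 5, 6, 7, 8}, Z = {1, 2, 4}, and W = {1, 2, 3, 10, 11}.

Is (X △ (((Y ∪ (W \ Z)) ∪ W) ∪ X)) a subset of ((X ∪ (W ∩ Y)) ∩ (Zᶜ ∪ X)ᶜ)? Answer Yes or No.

W \ Z = {3, 10, 11}
Y ∪ (W \ Z) = {1, 2, 3, 4, 5, 6, 7, 8, 10, 11}
(Y ∪ (W \ Z)) ∪ W = {1, 2, 3, 4, 5, 6, 7, 8, 10, 11}
((Y ∪ (W \ Z)) ∪ W) ∪ X = {1, 2, 3, 4, 5, 6, 7, 8, 10, 11}
X △ (((Y ∪ (W \ Z)) ∪ W) ∪ X) = {1, 2, 3, 5, 6, 7, 8, 10}
W ∩ Y = {1, 2, 3}
X ∪ (W ∩ Y) = {1, 2, 3, 4, 11}
Zᶜ = {3, 5, 6, 7, 8, 9, 10, 11}
Zᶜ ∪ X = {3, 4, 5, 6, 7, 8, 9, 10, 11}
(Zᶜ ∪ X)ᶜ = {1, 2}
(X ∪ (W ∩ Y)) ∩ (Zᶜ ∪ X)ᶜ = {1, 2}
3 ∈ X △ (((Y ∪ (W \ Z)) ∪ W) ∪ X) but 3 ∉ (X ∪ (W ∩ Y)) ∩ (Zᶜ ∪ X)ᶜ, so the inclusion fails.

No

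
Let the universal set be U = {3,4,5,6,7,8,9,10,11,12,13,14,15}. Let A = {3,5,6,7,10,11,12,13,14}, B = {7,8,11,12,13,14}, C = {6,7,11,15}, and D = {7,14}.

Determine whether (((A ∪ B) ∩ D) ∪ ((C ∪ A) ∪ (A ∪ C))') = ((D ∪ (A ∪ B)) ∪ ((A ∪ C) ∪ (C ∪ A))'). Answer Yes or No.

A ∪ B = {3,5,6,7,8,10,11,12,13,14}
(A ∪ B) ∩ D = {7,14}
C ∪ A = {3,5,6,7,10,11,12,13,14,15}
A ∪ C = {3,5,6,7,10,11,12,13,14,15}
(C ∪ A) ∪ (A ∪ C) = {3,5,6,7,10,11,12,13,14,15}
((C ∪ A) ∪ (A ∪ C))' = {4,8,9}
((A ∪ B) ∩ D) ∪ ((C ∪ A) ∪ (A ∪ C))' = {4,7,8,9,14}
D ∪ (A ∪ B) = {3,5,6,7,8,10,11,12,13,14}
(A ∪ C) ∪ (C ∪ A) = {3,5,6,7,10,11,12,13,14,15}
((A ∪ C) ∪ (C ∪ A))' = {4,8,9}
(D ∪ (A ∪ B)) ∪ ((A ∪ C) ∪ (C ∪ A))' = {3,4,5,6,7,8,9,10,11,12,13,14}
3 ∈ (D ∪ (A ∪ B)) ∪ ((A ∪ C) ∪ (C ∪ A))' but 3 ∉ ((A ∪ B) ∩ D) ∪ ((C ∪ A) ∪ (A ∪ C))', so they differ.

No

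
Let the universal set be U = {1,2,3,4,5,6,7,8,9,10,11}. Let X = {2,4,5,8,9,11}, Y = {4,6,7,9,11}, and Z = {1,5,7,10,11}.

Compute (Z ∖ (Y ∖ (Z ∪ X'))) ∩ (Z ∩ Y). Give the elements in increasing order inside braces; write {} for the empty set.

X' = {1,3,6,7,10}
Z ∪ X' = {1,3,5,6,7,10,11}
Y ∖ (Z ∪ X') = {4,9}
Z ∖ (Y ∖ (Z ∪ X')) = {1,5,7,10,11}
Z ∩ Y = {7,11}
(Z ∖ (Y ∖ (Z ∪ X'))) ∩ (Z ∩ Y) = {7,11}

{7,11}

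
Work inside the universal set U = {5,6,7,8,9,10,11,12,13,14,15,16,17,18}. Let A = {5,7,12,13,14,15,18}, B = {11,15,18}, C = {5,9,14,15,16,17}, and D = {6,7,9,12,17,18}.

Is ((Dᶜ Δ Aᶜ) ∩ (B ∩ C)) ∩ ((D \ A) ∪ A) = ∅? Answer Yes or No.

No

Dᶜ = {5,8,10,11,13,14,15,16}
Aᶜ = {6,8,9,10,11,16,17}
Dᶜ Δ Aᶜ = {5,6,9,13,14,15,17}
B ∩ C = {15}
(Dᶜ Δ Aᶜ) ∩ (B ∩ C) = {15}
D \ A = {6,9,17}
(D \ A) ∪ A = {5,6,7,9,12,13,14,15,17,18}
15 lies in both, so they are not disjoint.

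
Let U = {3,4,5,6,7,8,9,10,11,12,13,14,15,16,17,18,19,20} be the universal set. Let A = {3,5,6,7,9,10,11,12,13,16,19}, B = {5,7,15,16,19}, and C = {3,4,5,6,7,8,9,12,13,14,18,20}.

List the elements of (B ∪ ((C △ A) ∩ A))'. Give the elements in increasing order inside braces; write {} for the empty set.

C △ A = {4,8,10,11,14,16,18,19,20}
(C △ A) ∩ A = {10,11,16,19}
B ∪ ((C △ A) ∩ A) = {5,7,10,11,15,16,19}
(B ∪ ((C △ A) ∩ A))' = {3,4,6,8,9,12,13,14,17,18,20}

{3,4,6,8,9,12,13,14,17,18,20}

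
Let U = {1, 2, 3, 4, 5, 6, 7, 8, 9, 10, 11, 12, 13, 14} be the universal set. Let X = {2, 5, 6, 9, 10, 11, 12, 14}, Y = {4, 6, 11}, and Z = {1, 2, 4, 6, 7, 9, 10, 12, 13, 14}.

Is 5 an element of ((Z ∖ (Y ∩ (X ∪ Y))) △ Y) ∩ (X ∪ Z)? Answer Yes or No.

No

5 ∈ X and 5 ∉ Y, so 5 ∈ X ∪ Y
5 ∉ Y and 5 ∈ (X ∪ Y), so 5 ∉ Y ∩ (X ∪ Y)
5 ∉ Z and 5 ∉ (Y ∩ (X ∪ Y)), so 5 ∉ Z ∖ (Y ∩ (X ∪ Y))
5 ∉ (Z ∖ (Y ∩ (X ∪ Y))) and 5 ∉ Y, so 5 ∉ (Z ∖ (Y ∩ (X ∪ Y))) △ Y
5 ∈ X and 5 ∉ Z, so 5 ∈ X ∪ Z
5 ∉ ((Z ∖ (Y ∩ (X ∪ Y))) △ Y) and 5 ∈ (X ∪ Z), so 5 ∉ ((Z ∖ (Y ∩ (X ∪ Y))) △ Y) ∩ (X ∪ Z)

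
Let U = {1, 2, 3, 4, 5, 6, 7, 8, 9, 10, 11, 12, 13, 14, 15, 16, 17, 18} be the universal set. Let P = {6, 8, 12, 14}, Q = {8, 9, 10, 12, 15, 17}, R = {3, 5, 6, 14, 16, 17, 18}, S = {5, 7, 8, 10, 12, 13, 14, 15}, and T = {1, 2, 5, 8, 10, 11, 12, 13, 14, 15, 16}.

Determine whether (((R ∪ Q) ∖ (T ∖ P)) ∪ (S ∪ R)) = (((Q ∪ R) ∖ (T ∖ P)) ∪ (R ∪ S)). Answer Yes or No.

R ∪ Q = {3, 5, 6, 8, 9, 10, 12, 14, 15, 16, 17, 18}
T ∖ P = {1, 2, 5, 10, 11, 13, 15, 16}
(R ∪ Q) ∖ (T ∖ P) = {3, 6, 8, 9, 12, 14, 17, 18}
S ∪ R = {3, 5, 6, 7, 8, 10, 12, 13, 14, 15, 16, 17, 18}
((R ∪ Q) ∖ (T ∖ P)) ∪ (S ∪ R) = {3, 5, 6, 7, 8, 9, 10, 12, 13, 14, 15, 16, 17, 18}
Q ∪ R = {3, 5, 6, 8, 9, 10, 12, 14, 15, 16, 17, 18}
(Q ∪ R) ∖ (T ∖ P) = {3, 6, 8, 9, 12, 14, 17, 18}
R ∪ S = {3, 5, 6, 7, 8, 10, 12, 13, 14, 15, 16, 17, 18}
((Q ∪ R) ∖ (T ∖ P)) ∪ (R ∪ S) = {3, 5, 6, 7, 8, 9, 10, 12, 13, 14, 15, 16, 17, 18}
Both equal {3, 5, 6, 7, 8, 9, 10, 12, 13, 14, 15, 16, 17, 18}, so ((R ∪ Q) ∖ (T ∖ P)) ∪ (S ∪ R) = ((Q ∪ R) ∖ (T ∖ P)) ∪ (R ∪ S).

Yes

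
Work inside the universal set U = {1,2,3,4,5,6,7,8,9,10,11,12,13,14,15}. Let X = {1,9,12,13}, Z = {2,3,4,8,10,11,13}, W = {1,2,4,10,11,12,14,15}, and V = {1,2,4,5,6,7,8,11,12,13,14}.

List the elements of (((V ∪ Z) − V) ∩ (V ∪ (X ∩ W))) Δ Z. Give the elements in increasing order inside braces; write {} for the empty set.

V ∪ Z = {1,2,3,4,5,6,7,8,10,11,12,13,14}
(V ∪ Z) − V = {3,10}
X ∩ W = {1,12}
V ∪ (X ∩ W) = {1,2,4,5,6,7,8,11,12,13,14}
((V ∪ Z) − V) ∩ (V ∪ (X ∩ W)) = {}
(((V ∪ Z) − V) ∩ (V ∪ (X ∩ W))) Δ Z = {2,3,4,8,10,11,13}

{2,3,4,8,10,11,13}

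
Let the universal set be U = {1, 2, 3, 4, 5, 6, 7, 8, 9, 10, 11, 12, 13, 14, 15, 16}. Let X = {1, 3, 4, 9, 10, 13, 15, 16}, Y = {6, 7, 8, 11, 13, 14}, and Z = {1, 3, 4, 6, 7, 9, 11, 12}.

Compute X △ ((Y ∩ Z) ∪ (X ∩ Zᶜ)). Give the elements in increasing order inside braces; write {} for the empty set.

{1, 3, 4, 6, 7, 9, 11}

Y ∩ Z = {6, 7, 11}
Zᶜ = {2, 5, 8, 10, 13, 14, 15, 16}
X ∩ Zᶜ = {10, 13, 15, 16}
(Y ∩ Z) ∪ (X ∩ Zᶜ) = {6, 7, 10, 11, 13, 15, 16}
X △ ((Y ∩ Z) ∪ (X ∩ Zᶜ)) = {1, 3, 4, 6, 7, 9, 11}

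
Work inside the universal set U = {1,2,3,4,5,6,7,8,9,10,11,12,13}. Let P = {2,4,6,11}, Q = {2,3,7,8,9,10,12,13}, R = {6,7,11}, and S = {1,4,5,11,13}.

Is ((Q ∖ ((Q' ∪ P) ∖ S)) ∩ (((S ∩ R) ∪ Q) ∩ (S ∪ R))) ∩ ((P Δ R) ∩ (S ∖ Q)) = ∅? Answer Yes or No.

Yes

Q' = {1,4,5,6,11}
Q' ∪ P = {1,2,4,5,6,11}
(Q' ∪ P) ∖ S = {2,6}
Q ∖ ((Q' ∪ P) ∖ S) = {3,7,8,9,10,12,13}
S ∩ R = {11}
(S ∩ R) ∪ Q = {2,3,7,8,9,10,11,12,13}
S ∪ R = {1,4,5,6,7,11,13}
((S ∩ R) ∪ Q) ∩ (S ∪ R) = {7,11,13}
(Q ∖ ((Q' ∪ P) ∖ S)) ∩ (((S ∩ R) ∪ Q) ∩ (S ∪ R)) = {7,13}
P Δ R = {2,4,7}
S ∖ Q = {1,4,5,11}
(P Δ R) ∩ (S ∖ Q) = {4}
{7,13} and {4} share no elements.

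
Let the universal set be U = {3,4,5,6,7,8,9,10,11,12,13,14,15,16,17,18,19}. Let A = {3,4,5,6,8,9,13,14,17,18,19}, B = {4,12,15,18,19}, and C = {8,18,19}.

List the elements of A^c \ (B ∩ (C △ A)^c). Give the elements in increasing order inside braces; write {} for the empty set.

A^c = {7,10,11,12,15,16}
C △ A = {3,4,5,6,9,13,14,17}
(C △ A)^c = {7,8,10,11,12,15,16,18,19}
B ∩ (C △ A)^c = {12,15,18,19}
A^c \ (B ∩ (C △ A)^c) = {7,10,11,16}

{7,10,11,16}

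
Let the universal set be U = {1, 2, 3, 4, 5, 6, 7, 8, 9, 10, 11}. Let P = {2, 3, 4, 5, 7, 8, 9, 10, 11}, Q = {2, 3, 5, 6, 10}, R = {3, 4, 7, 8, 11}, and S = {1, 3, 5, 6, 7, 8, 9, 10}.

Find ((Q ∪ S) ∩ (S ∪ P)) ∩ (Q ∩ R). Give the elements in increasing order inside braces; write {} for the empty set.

{3}

Q ∪ S = {1, 2, 3, 5, 6, 7, 8, 9, 10}
S ∪ P = {1, 2, 3, 4, 5, 6, 7, 8, 9, 10, 11}
(Q ∪ S) ∩ (S ∪ P) = {1, 2, 3, 5, 6, 7, 8, 9, 10}
Q ∩ R = {3}
((Q ∪ S) ∩ (S ∪ P)) ∩ (Q ∩ R) = {3}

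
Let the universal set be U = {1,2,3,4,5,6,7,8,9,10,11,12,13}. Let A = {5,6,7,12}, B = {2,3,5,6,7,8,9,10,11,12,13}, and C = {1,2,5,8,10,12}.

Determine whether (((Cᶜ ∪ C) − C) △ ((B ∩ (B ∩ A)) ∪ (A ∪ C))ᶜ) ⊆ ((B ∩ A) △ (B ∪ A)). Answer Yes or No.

No

Cᶜ = {3,4,6,7,9,11,13}
Cᶜ ∪ C = {1,2,3,4,5,6,7,8,9,10,11,12,13}
(Cᶜ ∪ C) − C = {3,4,6,7,9,11,13}
B ∩ A = {5,6,7,12}
B ∩ (B ∩ A) = {5,6,7,12}
A ∪ C = {1,2,5,6,7,8,10,12}
(B ∩ (B ∩ A)) ∪ (A ∪ C) = {1,2,5,6,7,8,10,12}
((B ∩ (B ∩ A)) ∪ (A ∪ C))ᶜ = {3,4,9,11,13}
((Cᶜ ∪ C) − C) △ ((B ∩ (B ∩ A)) ∪ (A ∪ C))ᶜ = {6,7}
B ∪ A = {2,3,5,6,7,8,9,10,11,12,13}
(B ∩ A) △ (B ∪ A) = {2,3,8,9,10,11,13}
6 ∈ ((Cᶜ ∪ C) − C) △ ((B ∩ (B ∩ A)) ∪ (A ∪ C))ᶜ but 6 ∉ (B ∩ A) △ (B ∪ A), so the inclusion fails.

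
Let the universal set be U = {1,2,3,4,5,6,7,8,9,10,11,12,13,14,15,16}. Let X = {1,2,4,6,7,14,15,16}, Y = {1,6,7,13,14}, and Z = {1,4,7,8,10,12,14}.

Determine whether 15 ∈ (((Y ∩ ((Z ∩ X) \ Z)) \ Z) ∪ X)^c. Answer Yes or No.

No

15 ∉ Z and 15 ∈ X, so 15 ∉ Z ∩ X
15 ∉ (Z ∩ X) and 15 ∉ Z, so 15 ∉ (Z ∩ X) \ Z
15 ∉ Y and 15 ∉ ((Z ∩ X) \ Z), so 15 ∉ Y ∩ ((Z ∩ X) \ Z)
15 ∉ (Y ∩ ((Z ∩ X) \ Z)) and 15 ∉ Z, so 15 ∉ (Y ∩ ((Z ∩ X) \ Z)) \ Z
15 ∉ ((Y ∩ ((Z ∩ X) \ Z)) \ Z) and 15 ∈ X, so 15 ∈ ((Y ∩ ((Z ∩ X) \ Z)) \ Z) ∪ X
15 ∉ (((Y ∩ ((Z ∩ X) \ Z)) \ Z) ∪ X)^c since 15 ∈ (((Y ∩ ((Z ∩ X) \ Z)) \ Z) ∪ X)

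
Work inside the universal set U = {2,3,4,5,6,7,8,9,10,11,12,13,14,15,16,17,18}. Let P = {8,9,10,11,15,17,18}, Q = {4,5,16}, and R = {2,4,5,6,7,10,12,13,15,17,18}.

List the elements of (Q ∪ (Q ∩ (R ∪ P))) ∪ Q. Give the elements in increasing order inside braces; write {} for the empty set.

R ∪ P = {2,4,5,6,7,8,9,10,11,12,13,15,17,18}
Q ∩ (R ∪ P) = {4,5}
Q ∪ (Q ∩ (R ∪ P)) = {4,5,16}
(Q ∪ (Q ∩ (R ∪ P))) ∪ Q = {4,5,16}

{4,5,16}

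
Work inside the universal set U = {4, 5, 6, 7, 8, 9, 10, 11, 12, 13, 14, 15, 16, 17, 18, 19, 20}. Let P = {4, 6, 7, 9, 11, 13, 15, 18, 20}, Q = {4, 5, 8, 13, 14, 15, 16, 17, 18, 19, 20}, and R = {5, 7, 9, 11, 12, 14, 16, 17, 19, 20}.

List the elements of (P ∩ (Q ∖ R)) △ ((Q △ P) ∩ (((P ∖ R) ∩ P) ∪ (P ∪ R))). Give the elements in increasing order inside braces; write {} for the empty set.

Q ∖ R = {4, 8, 13, 15, 18}
P ∩ (Q ∖ R) = {4, 13, 15, 18}
Q △ P = {5, 6, 7, 8, 9, 11, 14, 16, 17, 19}
P ∖ R = {4, 6, 13, 15, 18}
(P ∖ R) ∩ P = {4, 6, 13, 15, 18}
P ∪ R = {4, 5, 6, 7, 9, 11, 12, 13, 14, 15, 16, 17, 18, 19, 20}
((P ∖ R) ∩ P) ∪ (P ∪ R) = {4, 5, 6, 7, 9, 11, 12, 13, 14, 15, 16, 17, 18, 19, 20}
(Q △ P) ∩ (((P ∖ R) ∩ P) ∪ (P ∪ R)) = {5, 6, 7, 9, 11, 14, 16, 17, 19}
(P ∩ (Q ∖ R)) △ ((Q △ P) ∩ (((P ∖ R) ∩ P) ∪ (P ∪ R))) = {4, 5, 6, 7, 9, 11, 13, 14, 15, 16, 17, 18, 19}

{4, 5, 6, 7, 9, 11, 13, 14, 15, 16, 17, 18, 19}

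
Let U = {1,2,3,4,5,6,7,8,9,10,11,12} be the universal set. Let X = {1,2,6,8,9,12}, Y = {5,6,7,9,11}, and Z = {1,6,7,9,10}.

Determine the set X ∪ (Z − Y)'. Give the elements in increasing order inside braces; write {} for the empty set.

{1,2,3,4,5,6,7,8,9,11,12}

Z − Y = {1,10}
(Z − Y)' = {2,3,4,5,6,7,8,9,11,12}
X ∪ (Z − Y)' = {1,2,3,4,5,6,7,8,9,11,12}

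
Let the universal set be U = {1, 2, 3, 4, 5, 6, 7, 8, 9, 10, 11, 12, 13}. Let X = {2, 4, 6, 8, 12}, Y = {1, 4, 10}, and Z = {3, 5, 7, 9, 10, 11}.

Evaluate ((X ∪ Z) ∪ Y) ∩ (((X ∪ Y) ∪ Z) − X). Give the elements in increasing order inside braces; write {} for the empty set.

X ∪ Z = {2, 3, 4, 5, 6, 7, 8, 9, 10, 11, 12}
(X ∪ Z) ∪ Y = {1, 2, 3, 4, 5, 6, 7, 8, 9, 10, 11, 12}
X ∪ Y = {1, 2, 4, 6, 8, 10, 12}
(X ∪ Y) ∪ Z = {1, 2, 3, 4, 5, 6, 7, 8, 9, 10, 11, 12}
((X ∪ Y) ∪ Z) − X = {1, 3, 5, 7, 9, 10, 11}
((X ∪ Z) ∪ Y) ∩ (((X ∪ Y) ∪ Z) − X) = {1, 3, 5, 7, 9, 10, 11}

{1, 3, 5, 7, 9, 10, 11}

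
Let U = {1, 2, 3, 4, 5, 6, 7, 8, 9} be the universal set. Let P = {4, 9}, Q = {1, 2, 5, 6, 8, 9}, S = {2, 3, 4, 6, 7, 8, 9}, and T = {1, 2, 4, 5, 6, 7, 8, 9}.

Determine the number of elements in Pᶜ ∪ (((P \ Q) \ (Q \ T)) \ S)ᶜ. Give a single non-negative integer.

9

Pᶜ = {1, 2, 3, 5, 6, 7, 8}
P \ Q = {4}
Q \ T = {}
(P \ Q) \ (Q \ T) = {4}
((P \ Q) \ (Q \ T)) \ S = {}
(((P \ Q) \ (Q \ T)) \ S)ᶜ = {1, 2, 3, 4, 5, 6, 7, 8, 9}
Pᶜ ∪ (((P \ Q) \ (Q \ T)) \ S)ᶜ = {1, 2, 3, 4, 5, 6, 7, 8, 9}
|Pᶜ ∪ (((P \ Q) \ (Q \ T)) \ S)ᶜ| = 9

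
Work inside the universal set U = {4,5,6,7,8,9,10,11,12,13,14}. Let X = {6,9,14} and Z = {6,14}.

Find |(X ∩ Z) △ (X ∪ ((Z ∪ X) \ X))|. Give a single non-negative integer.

X ∩ Z = {6,14}
Z ∪ X = {6,9,14}
(Z ∪ X) \ X = {}
X ∪ ((Z ∪ X) \ X) = {6,9,14}
(X ∩ Z) △ (X ∪ ((Z ∪ X) \ X)) = {9}
|(X ∩ Z) △ (X ∪ ((Z ∪ X) \ X))| = 1

1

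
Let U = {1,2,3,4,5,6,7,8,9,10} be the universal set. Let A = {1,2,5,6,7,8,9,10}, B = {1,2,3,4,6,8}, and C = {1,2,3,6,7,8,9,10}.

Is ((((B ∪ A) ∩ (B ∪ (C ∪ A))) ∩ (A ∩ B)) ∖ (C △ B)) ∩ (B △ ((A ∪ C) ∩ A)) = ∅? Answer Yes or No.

Yes

B ∪ A = {1,2,3,4,5,6,7,8,9,10}
C ∪ A = {1,2,3,5,6,7,8,9,10}
B ∪ (C ∪ A) = {1,2,3,4,5,6,7,8,9,10}
(B ∪ A) ∩ (B ∪ (C ∪ A)) = {1,2,3,4,5,6,7,8,9,10}
A ∩ B = {1,2,6,8}
((B ∪ A) ∩ (B ∪ (C ∪ A))) ∩ (A ∩ B) = {1,2,6,8}
C △ B = {4,7,9,10}
(((B ∪ A) ∩ (B ∪ (C ∪ A))) ∩ (A ∩ B)) ∖ (C △ B) = {1,2,6,8}
A ∪ C = {1,2,3,5,6,7,8,9,10}
(A ∪ C) ∩ A = {1,2,5,6,7,8,9,10}
B △ ((A ∪ C) ∩ A) = {3,4,5,7,9,10}
{1,2,6,8} and {3,4,5,7,9,10} share no elements.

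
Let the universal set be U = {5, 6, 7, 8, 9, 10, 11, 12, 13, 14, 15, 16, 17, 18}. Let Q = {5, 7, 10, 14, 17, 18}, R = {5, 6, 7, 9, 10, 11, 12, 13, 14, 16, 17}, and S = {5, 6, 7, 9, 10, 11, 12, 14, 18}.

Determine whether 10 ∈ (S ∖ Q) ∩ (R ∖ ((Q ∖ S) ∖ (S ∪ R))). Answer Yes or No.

No

10 ∈ S and 10 ∈ Q, so 10 ∉ S ∖ Q
10 ∈ Q and 10 ∈ S, so 10 ∉ Q ∖ S
10 ∈ S and 10 ∈ R, so 10 ∈ S ∪ R
10 ∉ (Q ∖ S) and 10 ∈ (S ∪ R), so 10 ∉ (Q ∖ S) ∖ (S ∪ R)
10 ∈ R and 10 ∉ ((Q ∖ S) ∖ (S ∪ R)), so 10 ∈ R ∖ ((Q ∖ S) ∖ (S ∪ R))
10 ∉ (S ∖ Q) and 10 ∈ (R ∖ ((Q ∖ S) ∖ (S ∪ R))), so 10 ∉ (S ∖ Q) ∩ (R ∖ ((Q ∖ S) ∖ (S ∪ R)))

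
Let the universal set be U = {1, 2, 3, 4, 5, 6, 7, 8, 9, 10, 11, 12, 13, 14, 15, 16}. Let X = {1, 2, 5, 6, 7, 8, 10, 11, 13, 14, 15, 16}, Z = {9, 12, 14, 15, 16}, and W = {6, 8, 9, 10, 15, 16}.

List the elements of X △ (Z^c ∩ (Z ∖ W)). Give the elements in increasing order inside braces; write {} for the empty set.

Z^c = {1, 2, 3, 4, 5, 6, 7, 8, 10, 11, 13}
Z ∖ W = {12, 14}
Z^c ∩ (Z ∖ W) = {}
X △ (Z^c ∩ (Z ∖ W)) = {1, 2, 5, 6, 7, 8, 10, 11, 13, 14, 15, 16}

{1, 2, 5, 6, 7, 8, 10, 11, 13, 14, 15, 16}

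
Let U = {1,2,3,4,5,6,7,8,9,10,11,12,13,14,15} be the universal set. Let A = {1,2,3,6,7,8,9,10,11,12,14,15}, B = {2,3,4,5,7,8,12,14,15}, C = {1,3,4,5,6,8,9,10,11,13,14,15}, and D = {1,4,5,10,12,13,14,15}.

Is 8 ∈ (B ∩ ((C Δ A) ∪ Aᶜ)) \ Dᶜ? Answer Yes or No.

No

8 ∈ C and 8 ∈ A, so 8 ∉ C Δ A
8 ∈ A, so 8 ∉ Aᶜ
8 ∉ (C Δ A) and 8 ∉ Aᶜ, so 8 ∉ (C Δ A) ∪ Aᶜ
8 ∈ B and 8 ∉ ((C Δ A) ∪ Aᶜ), so 8 ∉ B ∩ ((C Δ A) ∪ Aᶜ)
8 ∉ D, so 8 ∈ Dᶜ
8 ∉ (B ∩ ((C Δ A) ∪ Aᶜ)) and 8 ∈ Dᶜ, so 8 ∉ (B ∩ ((C Δ A) ∪ Aᶜ)) \ Dᶜ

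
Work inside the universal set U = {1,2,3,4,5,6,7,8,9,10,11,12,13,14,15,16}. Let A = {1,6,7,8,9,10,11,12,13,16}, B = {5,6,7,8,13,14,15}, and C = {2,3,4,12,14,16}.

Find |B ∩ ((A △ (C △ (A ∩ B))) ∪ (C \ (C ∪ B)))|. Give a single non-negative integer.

1

A ∩ B = {6,7,8,13}
C △ (A ∩ B) = {2,3,4,6,7,8,12,13,14,16}
A △ (C △ (A ∩ B)) = {1,2,3,4,9,10,11,14}
C ∪ B = {2,3,4,5,6,7,8,12,13,14,15,16}
C \ (C ∪ B) = {}
(A △ (C △ (A ∩ B))) ∪ (C \ (C ∪ B)) = {1,2,3,4,9,10,11,14}
B ∩ ((A △ (C △ (A ∩ B))) ∪ (C \ (C ∪ B))) = {14}
|B ∩ ((A △ (C △ (A ∩ B))) ∪ (C \ (C ∪ B)))| = 1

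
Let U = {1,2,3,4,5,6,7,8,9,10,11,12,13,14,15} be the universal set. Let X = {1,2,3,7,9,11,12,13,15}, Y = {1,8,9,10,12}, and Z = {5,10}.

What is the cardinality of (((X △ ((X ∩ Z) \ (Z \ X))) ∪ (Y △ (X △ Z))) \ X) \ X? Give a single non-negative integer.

X ∩ Z = {}
Z \ X = {5,10}
(X ∩ Z) \ (Z \ X) = {}
X △ ((X ∩ Z) \ (Z \ X)) = {1,2,3,7,9,11,12,13,15}
X △ Z = {1,2,3,5,7,9,10,11,12,13,15}
Y △ (X △ Z) = {2,3,5,7,8,11,13,15}
(X △ ((X ∩ Z) \ (Z \ X))) ∪ (Y △ (X △ Z)) = {1,2,3,5,7,8,9,11,12,13,15}
((X △ ((X ∩ Z) \ (Z \ X))) ∪ (Y △ (X △ Z))) \ X = {5,8}
(((X △ ((X ∩ Z) \ (Z \ X))) ∪ (Y △ (X △ Z))) \ X) \ X = {5,8}
|(((X △ ((X ∩ Z) \ (Z \ X))) ∪ (Y △ (X △ Z))) \ X) \ X| = 2

2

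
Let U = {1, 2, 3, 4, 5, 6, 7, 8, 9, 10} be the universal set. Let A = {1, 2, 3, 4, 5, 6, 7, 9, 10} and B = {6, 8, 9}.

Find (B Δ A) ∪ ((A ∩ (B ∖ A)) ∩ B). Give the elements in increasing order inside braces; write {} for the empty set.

B Δ A = {1, 2, 3, 4, 5, 7, 8, 10}
B ∖ A = {8}
A ∩ (B ∖ A) = {}
(A ∩ (B ∖ A)) ∩ B = {}
(B Δ A) ∪ ((A ∩ (B ∖ A)) ∩ B) = {1, 2, 3, 4, 5, 7, 8, 10}

{1, 2, 3, 4, 5, 7, 8, 10}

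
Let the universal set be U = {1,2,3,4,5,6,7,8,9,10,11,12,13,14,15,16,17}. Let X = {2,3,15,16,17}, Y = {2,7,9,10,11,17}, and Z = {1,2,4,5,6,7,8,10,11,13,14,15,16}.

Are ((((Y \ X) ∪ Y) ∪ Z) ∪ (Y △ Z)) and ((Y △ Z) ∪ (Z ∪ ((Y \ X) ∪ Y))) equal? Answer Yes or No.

Yes

Y \ X = {7,9,10,11}
(Y \ X) ∪ Y = {2,7,9,10,11,17}
((Y \ X) ∪ Y) ∪ Z = {1,2,4,5,6,7,8,9,10,11,13,14,15,16,17}
Y △ Z = {1,4,5,6,8,9,13,14,15,16,17}
(((Y \ X) ∪ Y) ∪ Z) ∪ (Y △ Z) = {1,2,4,5,6,7,8,9,10,11,13,14,15,16,17}
Z ∪ ((Y \ X) ∪ Y) = {1,2,4,5,6,7,8,9,10,11,13,14,15,16,17}
(Y △ Z) ∪ (Z ∪ ((Y \ X) ∪ Y)) = {1,2,4,5,6,7,8,9,10,11,13,14,15,16,17}
Both equal {1,2,4,5,6,7,8,9,10,11,13,14,15,16,17}, so (((Y \ X) ∪ Y) ∪ Z) ∪ (Y △ Z) = (Y △ Z) ∪ (Z ∪ ((Y \ X) ∪ Y)).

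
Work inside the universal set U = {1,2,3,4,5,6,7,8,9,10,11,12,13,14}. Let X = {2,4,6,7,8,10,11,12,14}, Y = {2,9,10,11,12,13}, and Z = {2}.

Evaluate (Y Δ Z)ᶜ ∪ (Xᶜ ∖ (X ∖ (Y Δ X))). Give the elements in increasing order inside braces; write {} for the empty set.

Y Δ Z = {9,10,11,12,13}
(Y Δ Z)ᶜ = {1,2,3,4,5,6,7,8,14}
Xᶜ = {1,3,5,9,13}
Y Δ X = {4,6,7,8,9,13,14}
X ∖ (Y Δ X) = {2,10,11,12}
Xᶜ ∖ (X ∖ (Y Δ X)) = {1,3,5,9,13}
(Y Δ Z)ᶜ ∪ (Xᶜ ∖ (X ∖ (Y Δ X))) = {1,2,3,4,5,6,7,8,9,13,14}

{1,2,3,4,5,6,7,8,9,13,14}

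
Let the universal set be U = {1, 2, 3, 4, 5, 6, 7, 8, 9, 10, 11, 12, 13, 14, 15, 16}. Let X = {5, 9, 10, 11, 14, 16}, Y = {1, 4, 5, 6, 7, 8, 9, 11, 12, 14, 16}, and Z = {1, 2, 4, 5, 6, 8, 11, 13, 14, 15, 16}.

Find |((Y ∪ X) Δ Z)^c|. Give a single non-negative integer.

Y ∪ X = {1, 4, 5, 6, 7, 8, 9, 10, 11, 12, 14, 16}
(Y ∪ X) Δ Z = {2, 7, 9, 10, 12, 13, 15}
((Y ∪ X) Δ Z)^c = {1, 3, 4, 5, 6, 8, 11, 14, 16}
|((Y ∪ X) Δ Z)^c| = 9

9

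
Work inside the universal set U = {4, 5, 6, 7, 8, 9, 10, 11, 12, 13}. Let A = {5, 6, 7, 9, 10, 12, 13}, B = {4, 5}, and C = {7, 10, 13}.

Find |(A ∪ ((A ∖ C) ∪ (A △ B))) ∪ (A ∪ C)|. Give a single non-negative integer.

8

A ∖ C = {5, 6, 9, 12}
A △ B = {4, 6, 7, 9, 10, 12, 13}
(A ∖ C) ∪ (A △ B) = {4, 5, 6, 7, 9, 10, 12, 13}
A ∪ ((A ∖ C) ∪ (A △ B)) = {4, 5, 6, 7, 9, 10, 12, 13}
A ∪ C = {5, 6, 7, 9, 10, 12, 13}
(A ∪ ((A ∖ C) ∪ (A △ B))) ∪ (A ∪ C) = {4, 5, 6, 7, 9, 10, 12, 13}
|(A ∪ ((A ∖ C) ∪ (A △ B))) ∪ (A ∪ C)| = 8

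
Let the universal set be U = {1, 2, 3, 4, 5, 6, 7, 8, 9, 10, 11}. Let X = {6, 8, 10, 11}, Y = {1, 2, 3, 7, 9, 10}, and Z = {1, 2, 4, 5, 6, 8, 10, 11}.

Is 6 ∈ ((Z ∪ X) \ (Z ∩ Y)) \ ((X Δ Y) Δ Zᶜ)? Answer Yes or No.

6 ∈ Z and 6 ∈ X, so 6 ∈ Z ∪ X
6 ∈ Z and 6 ∉ Y, so 6 ∉ Z ∩ Y
6 ∈ (Z ∪ X) and 6 ∉ (Z ∩ Y), so 6 ∈ (Z ∪ X) \ (Z ∩ Y)
6 ∈ X and 6 ∉ Y, so 6 ∈ X Δ Y
6 ∈ Z, so 6 ∉ Zᶜ
6 ∈ (X Δ Y) and 6 ∉ Zᶜ, so 6 ∈ (X Δ Y) Δ Zᶜ
6 ∈ ((Z ∪ X) \ (Z ∩ Y)) and 6 ∈ ((X Δ Y) Δ Zᶜ), so 6 ∉ ((Z ∪ X) \ (Z ∩ Y)) \ ((X Δ Y) Δ Zᶜ)

No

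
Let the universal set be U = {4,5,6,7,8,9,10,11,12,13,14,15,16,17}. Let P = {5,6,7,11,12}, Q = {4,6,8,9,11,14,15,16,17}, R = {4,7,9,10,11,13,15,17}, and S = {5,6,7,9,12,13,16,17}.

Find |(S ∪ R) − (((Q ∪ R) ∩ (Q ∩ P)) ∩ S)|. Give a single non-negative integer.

S ∪ R = {4,5,6,7,9,10,11,12,13,15,16,17}
Q ∪ R = {4,6,7,8,9,10,11,13,14,15,16,17}
Q ∩ P = {6,11}
(Q ∪ R) ∩ (Q ∩ P) = {6,11}
((Q ∪ R) ∩ (Q ∩ P)) ∩ S = {6}
(S ∪ R) − (((Q ∪ R) ∩ (Q ∩ P)) ∩ S) = {4,5,7,9,10,11,12,13,15,16,17}
|(S ∪ R) − (((Q ∪ R) ∩ (Q ∩ P)) ∩ S)| = 11

11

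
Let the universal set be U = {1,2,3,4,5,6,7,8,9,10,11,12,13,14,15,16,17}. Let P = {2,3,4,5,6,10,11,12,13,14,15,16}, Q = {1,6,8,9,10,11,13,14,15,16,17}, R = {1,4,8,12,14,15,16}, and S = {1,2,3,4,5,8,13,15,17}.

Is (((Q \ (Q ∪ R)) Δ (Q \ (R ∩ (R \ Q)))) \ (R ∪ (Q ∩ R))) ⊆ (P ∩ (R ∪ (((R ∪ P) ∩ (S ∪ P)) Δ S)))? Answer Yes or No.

Q ∪ R = {1,4,6,8,9,10,11,12,13,14,15,16,17}
Q \ (Q ∪ R) = {}
R \ Q = {4,12}
R ∩ (R \ Q) = {4,12}
Q \ (R ∩ (R \ Q)) = {1,6,8,9,10,11,13,14,15,16,17}
(Q \ (Q ∪ R)) Δ (Q \ (R ∩ (R \ Q))) = {1,6,8,9,10,11,13,14,15,16,17}
Q ∩ R = {1,8,14,15,16}
R ∪ (Q ∩ R) = {1,4,8,12,14,15,16}
((Q \ (Q ∪ R)) Δ (Q \ (R ∩ (R \ Q)))) \ (R ∪ (Q ∩ R)) = {6,9,10,11,13,17}
R ∪ P = {1,2,3,4,5,6,8,10,11,12,13,14,15,16}
S ∪ P = {1,2,3,4,5,6,8,10,11,12,13,14,15,16,17}
(R ∪ P) ∩ (S ∪ P) = {1,2,3,4,5,6,8,10,11,12,13,14,15,16}
((R ∪ P) ∩ (S ∪ P)) Δ S = {6,10,11,12,14,16,17}
R ∪ (((R ∪ P) ∩ (S ∪ P)) Δ S) = {1,4,6,8,10,11,12,14,15,16,17}
P ∩ (R ∪ (((R ∪ P) ∩ (S ∪ P)) Δ S)) = {4,6,10,11,12,14,15,16}
9 ∈ ((Q \ (Q ∪ R)) Δ (Q \ (R ∩ (R \ Q)))) \ (R ∪ (Q ∩ R)) but 9 ∉ P ∩ (R ∪ (((R ∪ P) ∩ (S ∪ P)) Δ S)), so the inclusion fails.

No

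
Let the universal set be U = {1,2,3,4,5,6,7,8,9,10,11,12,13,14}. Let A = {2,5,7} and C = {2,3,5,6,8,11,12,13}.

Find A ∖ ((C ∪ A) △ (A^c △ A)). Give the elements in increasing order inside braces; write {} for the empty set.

{2,5,7}

C ∪ A = {2,3,5,6,7,8,11,12,13}
A^c = {1,3,4,6,8,9,10,11,12,13,14}
A^c △ A = {1,2,3,4,5,6,7,8,9,10,11,12,13,14}
(C ∪ A) △ (A^c △ A) = {1,4,9,10,14}
A ∖ ((C ∪ A) △ (A^c △ A)) = {2,5,7}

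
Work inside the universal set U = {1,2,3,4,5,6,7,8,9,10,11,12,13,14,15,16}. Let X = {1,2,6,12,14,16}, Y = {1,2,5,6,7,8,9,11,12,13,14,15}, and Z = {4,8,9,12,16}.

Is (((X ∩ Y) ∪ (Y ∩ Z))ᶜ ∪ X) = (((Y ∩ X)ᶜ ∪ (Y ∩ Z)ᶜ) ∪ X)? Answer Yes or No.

X ∩ Y = {1,2,6,12,14}
Y ∩ Z = {8,9,12}
(X ∩ Y) ∪ (Y ∩ Z) = {1,2,6,8,9,12,14}
((X ∩ Y) ∪ (Y ∩ Z))ᶜ = {3,4,5,7,10,11,13,15,16}
((X ∩ Y) ∪ (Y ∩ Z))ᶜ ∪ X = {1,2,3,4,5,6,7,10,11,12,13,14,15,16}
Y ∩ X = {1,2,6,12,14}
(Y ∩ X)ᶜ = {3,4,5,7,8,9,10,11,13,15,16}
(Y ∩ Z)ᶜ = {1,2,3,4,5,6,7,10,11,13,14,15,16}
(Y ∩ X)ᶜ ∪ (Y ∩ Z)ᶜ = {1,2,3,4,5,6,7,8,9,10,11,13,14,15,16}
((Y ∩ X)ᶜ ∪ (Y ∩ Z)ᶜ) ∪ X = {1,2,3,4,5,6,7,8,9,10,11,12,13,14,15,16}
8 ∈ ((Y ∩ X)ᶜ ∪ (Y ∩ Z)ᶜ) ∪ X but 8 ∉ ((X ∩ Y) ∪ (Y ∩ Z))ᶜ ∪ X, so they differ.

No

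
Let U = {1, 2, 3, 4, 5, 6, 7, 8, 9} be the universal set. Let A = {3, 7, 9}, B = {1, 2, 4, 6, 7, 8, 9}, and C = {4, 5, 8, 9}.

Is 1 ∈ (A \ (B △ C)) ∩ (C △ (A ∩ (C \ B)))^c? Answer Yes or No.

No

1 ∈ B and 1 ∉ C, so 1 ∈ B △ C
1 ∉ A and 1 ∈ (B △ C), so 1 ∉ A \ (B △ C)
1 ∉ C and 1 ∈ B, so 1 ∉ C \ B
1 ∉ A and 1 ∉ (C \ B), so 1 ∉ A ∩ (C \ B)
1 ∉ C and 1 ∉ (A ∩ (C \ B)), so 1 ∉ C △ (A ∩ (C \ B))
1 ∈ (C △ (A ∩ (C \ B)))^c since 1 ∉ (C △ (A ∩ (C \ B)))
1 ∉ (A \ (B △ C)) and 1 ∈ (C △ (A ∩ (C \ B)))^c, so 1 ∉ (A \ (B △ C)) ∩ (C △ (A ∩ (C \ B)))^c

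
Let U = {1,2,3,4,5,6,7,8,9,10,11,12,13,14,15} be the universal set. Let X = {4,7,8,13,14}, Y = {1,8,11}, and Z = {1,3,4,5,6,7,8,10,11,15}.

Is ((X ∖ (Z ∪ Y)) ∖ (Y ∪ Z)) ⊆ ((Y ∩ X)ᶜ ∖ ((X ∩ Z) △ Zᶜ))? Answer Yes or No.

Z ∪ Y = {1,3,4,5,6,7,8,10,11,15}
X ∖ (Z ∪ Y) = {13,14}
Y ∪ Z = {1,3,4,5,6,7,8,10,11,15}
(X ∖ (Z ∪ Y)) ∖ (Y ∪ Z) = {13,14}
Y ∩ X = {8}
(Y ∩ X)ᶜ = {1,2,3,4,5,6,7,9,10,11,12,13,14,15}
X ∩ Z = {4,7,8}
Zᶜ = {2,9,12,13,14}
(X ∩ Z) △ Zᶜ = {2,4,7,8,9,12,13,14}
(Y ∩ X)ᶜ ∖ ((X ∩ Z) △ Zᶜ) = {1,3,5,6,10,11,15}
13 ∈ (X ∖ (Z ∪ Y)) ∖ (Y ∪ Z) but 13 ∉ (Y ∩ X)ᶜ ∖ ((X ∩ Z) △ Zᶜ), so the inclusion fails.

No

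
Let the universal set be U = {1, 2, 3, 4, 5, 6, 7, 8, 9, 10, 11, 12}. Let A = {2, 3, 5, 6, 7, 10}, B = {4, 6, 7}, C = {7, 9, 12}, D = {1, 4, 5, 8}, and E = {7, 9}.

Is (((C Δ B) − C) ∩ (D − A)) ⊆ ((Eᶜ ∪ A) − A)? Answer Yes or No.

C Δ B = {4, 6, 9, 12}
(C Δ B) − C = {4, 6}
D − A = {1, 4, 8}
((C Δ B) − C) ∩ (D − A) = {4}
Eᶜ = {1, 2, 3, 4, 5, 6, 8, 10, 11, 12}
Eᶜ ∪ A = {1, 2, 3, 4, 5, 6, 7, 8, 10, 11, 12}
(Eᶜ ∪ A) − A = {1, 4, 8, 11, 12}
Every element of {4} is in {1, 4, 8, 11, 12}, so ((C Δ B) − C) ∩ (D − A) ⊆ (Eᶜ ∪ A) − A.

Yes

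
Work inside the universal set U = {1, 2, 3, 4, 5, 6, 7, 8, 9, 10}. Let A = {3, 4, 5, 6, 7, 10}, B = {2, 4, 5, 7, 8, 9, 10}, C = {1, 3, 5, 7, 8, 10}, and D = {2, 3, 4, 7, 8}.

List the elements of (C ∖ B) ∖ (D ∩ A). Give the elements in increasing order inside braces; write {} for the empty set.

C ∖ B = {1, 3}
D ∩ A = {3, 4, 7}
(C ∖ B) ∖ (D ∩ A) = {1}

{1}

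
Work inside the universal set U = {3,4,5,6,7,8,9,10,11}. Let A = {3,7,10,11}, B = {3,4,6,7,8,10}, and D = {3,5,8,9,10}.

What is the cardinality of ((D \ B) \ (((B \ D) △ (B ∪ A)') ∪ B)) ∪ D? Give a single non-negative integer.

5

D \ B = {5,9}
B \ D = {4,6,7}
B ∪ A = {3,4,6,7,8,10,11}
(B ∪ A)' = {5,9}
(B \ D) △ (B ∪ A)' = {4,5,6,7,9}
((B \ D) △ (B ∪ A)') ∪ B = {3,4,5,6,7,8,9,10}
(D \ B) \ (((B \ D) △ (B ∪ A)') ∪ B) = {}
((D \ B) \ (((B \ D) △ (B ∪ A)') ∪ B)) ∪ D = {3,5,8,9,10}
|((D \ B) \ (((B \ D) △ (B ∪ A)') ∪ B)) ∪ D| = 5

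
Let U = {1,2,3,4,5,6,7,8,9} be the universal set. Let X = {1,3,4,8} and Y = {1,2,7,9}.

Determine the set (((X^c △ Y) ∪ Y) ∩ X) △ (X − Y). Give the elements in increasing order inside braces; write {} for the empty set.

{1,3,4,8}

X^c = {2,5,6,7,9}
X^c △ Y = {1,5,6}
(X^c △ Y) ∪ Y = {1,2,5,6,7,9}
((X^c △ Y) ∪ Y) ∩ X = {1}
X − Y = {3,4,8}
(((X^c △ Y) ∪ Y) ∩ X) △ (X − Y) = {1,3,4,8}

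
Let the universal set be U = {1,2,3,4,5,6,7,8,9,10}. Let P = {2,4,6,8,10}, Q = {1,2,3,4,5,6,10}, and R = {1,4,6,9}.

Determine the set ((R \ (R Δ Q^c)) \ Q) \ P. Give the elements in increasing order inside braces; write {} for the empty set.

Q^c = {7,8,9}
R Δ Q^c = {1,4,6,7,8}
R \ (R Δ Q^c) = {9}
(R \ (R Δ Q^c)) \ Q = {9}
((R \ (R Δ Q^c)) \ Q) \ P = {9}

{9}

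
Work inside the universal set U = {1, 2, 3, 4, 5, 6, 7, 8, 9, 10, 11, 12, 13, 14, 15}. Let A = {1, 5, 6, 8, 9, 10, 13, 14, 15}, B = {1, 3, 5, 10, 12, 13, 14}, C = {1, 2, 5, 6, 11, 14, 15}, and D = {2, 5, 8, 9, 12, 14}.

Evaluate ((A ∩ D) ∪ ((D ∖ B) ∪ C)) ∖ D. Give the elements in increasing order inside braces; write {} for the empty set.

{1, 6, 11, 15}

A ∩ D = {5, 8, 9, 14}
D ∖ B = {2, 8, 9}
(D ∖ B) ∪ C = {1, 2, 5, 6, 8, 9, 11, 14, 15}
(A ∩ D) ∪ ((D ∖ B) ∪ C) = {1, 2, 5, 6, 8, 9, 11, 14, 15}
((A ∩ D) ∪ ((D ∖ B) ∪ C)) ∖ D = {1, 6, 11, 15}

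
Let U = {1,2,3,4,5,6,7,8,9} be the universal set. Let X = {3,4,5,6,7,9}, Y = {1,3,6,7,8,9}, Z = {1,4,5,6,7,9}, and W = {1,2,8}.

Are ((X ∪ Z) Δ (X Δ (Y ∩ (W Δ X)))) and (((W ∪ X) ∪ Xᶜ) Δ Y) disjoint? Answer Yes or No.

X ∪ Z = {1,3,4,5,6,7,9}
W Δ X = {1,2,3,4,5,6,7,8,9}
Y ∩ (W Δ X) = {1,3,6,7,8,9}
X Δ (Y ∩ (W Δ X)) = {1,4,5,8}
(X ∪ Z) Δ (X Δ (Y ∩ (W Δ X))) = {3,6,7,8,9}
W ∪ X = {1,2,3,4,5,6,7,8,9}
Xᶜ = {1,2,8}
(W ∪ X) ∪ Xᶜ = {1,2,3,4,5,6,7,8,9}
((W ∪ X) ∪ Xᶜ) Δ Y = {2,4,5}
{3,6,7,8,9} and {2,4,5} share no elements.

Yes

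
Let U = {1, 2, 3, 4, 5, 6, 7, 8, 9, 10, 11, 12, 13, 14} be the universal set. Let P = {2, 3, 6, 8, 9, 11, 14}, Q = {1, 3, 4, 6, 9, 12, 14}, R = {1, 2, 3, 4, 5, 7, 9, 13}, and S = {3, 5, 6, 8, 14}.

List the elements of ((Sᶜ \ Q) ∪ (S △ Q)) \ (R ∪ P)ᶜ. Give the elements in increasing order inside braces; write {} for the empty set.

Sᶜ = {1, 2, 4, 7, 9, 10, 11, 12, 13}
Sᶜ \ Q = {2, 7, 10, 11, 13}
S △ Q = {1, 4, 5, 8, 9, 12}
(Sᶜ \ Q) ∪ (S △ Q) = {1, 2, 4, 5, 7, 8, 9, 10, 11, 12, 13}
R ∪ P = {1, 2, 3, 4, 5, 6, 7, 8, 9, 11, 13, 14}
(R ∪ P)ᶜ = {10, 12}
((Sᶜ \ Q) ∪ (S △ Q)) \ (R ∪ P)ᶜ = {1, 2, 4, 5, 7, 8, 9, 11, 13}

{1, 2, 4, 5, 7, 8, 9, 11, 13}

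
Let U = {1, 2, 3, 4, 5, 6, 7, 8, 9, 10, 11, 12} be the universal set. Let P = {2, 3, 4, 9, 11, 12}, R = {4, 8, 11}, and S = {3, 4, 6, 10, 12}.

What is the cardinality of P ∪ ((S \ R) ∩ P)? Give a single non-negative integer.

6

S \ R = {3, 6, 10, 12}
(S \ R) ∩ P = {3, 12}
P ∪ ((S \ R) ∩ P) = {2, 3, 4, 9, 11, 12}
|P ∪ ((S \ R) ∩ P)| = 6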